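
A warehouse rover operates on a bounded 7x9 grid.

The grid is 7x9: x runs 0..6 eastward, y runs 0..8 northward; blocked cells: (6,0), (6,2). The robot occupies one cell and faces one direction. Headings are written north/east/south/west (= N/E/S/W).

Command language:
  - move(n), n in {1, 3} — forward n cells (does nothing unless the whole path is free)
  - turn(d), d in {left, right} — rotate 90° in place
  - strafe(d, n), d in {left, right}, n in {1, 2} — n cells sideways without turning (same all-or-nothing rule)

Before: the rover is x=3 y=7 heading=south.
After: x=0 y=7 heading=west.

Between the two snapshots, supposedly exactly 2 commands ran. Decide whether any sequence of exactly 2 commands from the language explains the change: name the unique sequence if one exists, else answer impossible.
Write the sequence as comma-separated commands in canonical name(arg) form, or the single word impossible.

turn(right), move(3)

key: cell and facing (now W) both changed — the 2 commands mix motion and turning
initial: x=3 y=7 heading=south
step 1 (turn(right)): x=3 y=7 heading=west
step 2 (move(3)): x=0 y=7 heading=west
no rival 2-sequence matches.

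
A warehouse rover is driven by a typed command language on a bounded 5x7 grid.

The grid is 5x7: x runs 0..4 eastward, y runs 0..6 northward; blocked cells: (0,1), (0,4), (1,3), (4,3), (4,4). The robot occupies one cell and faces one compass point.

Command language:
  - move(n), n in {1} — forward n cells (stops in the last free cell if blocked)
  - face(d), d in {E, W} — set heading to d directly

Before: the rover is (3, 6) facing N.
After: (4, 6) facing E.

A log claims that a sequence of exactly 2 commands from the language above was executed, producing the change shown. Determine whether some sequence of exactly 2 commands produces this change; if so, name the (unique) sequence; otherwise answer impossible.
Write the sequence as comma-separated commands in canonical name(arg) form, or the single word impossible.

face(E), move(1)

key: cell and facing (now E) both changed — the 2 commands mix motion and turning
t0: (3, 6) facing N
1. face(E) → (3, 6) facing E
2. move(1) → (4, 6) facing E
no rival 2-sequence matches.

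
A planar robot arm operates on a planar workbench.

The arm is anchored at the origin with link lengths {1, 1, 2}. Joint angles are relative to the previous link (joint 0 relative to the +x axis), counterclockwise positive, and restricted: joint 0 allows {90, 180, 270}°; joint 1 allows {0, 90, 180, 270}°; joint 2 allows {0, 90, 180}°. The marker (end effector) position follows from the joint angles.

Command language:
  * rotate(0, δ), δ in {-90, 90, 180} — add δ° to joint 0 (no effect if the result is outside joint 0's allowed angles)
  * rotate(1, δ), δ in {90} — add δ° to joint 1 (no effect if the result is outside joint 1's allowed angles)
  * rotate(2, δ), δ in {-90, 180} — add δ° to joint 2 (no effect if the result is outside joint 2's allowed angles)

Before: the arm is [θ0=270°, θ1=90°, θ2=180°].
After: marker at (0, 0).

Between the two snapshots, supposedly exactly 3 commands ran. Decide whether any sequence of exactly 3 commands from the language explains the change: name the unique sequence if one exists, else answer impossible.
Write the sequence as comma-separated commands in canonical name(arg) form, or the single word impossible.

begin: [θ0=270°, θ1=90°, θ2=180°]
1. rotate(1, 90) → [θ0=270°, θ1=180°, θ2=180°]
2. rotate(1, 90) → [θ0=270°, θ1=270°, θ2=180°]
3. rotate(1, 90) → [θ0=270°, θ1=0°, θ2=180°]
no other 3-command option fits: unique.

rotate(1, 90), rotate(1, 90), rotate(1, 90)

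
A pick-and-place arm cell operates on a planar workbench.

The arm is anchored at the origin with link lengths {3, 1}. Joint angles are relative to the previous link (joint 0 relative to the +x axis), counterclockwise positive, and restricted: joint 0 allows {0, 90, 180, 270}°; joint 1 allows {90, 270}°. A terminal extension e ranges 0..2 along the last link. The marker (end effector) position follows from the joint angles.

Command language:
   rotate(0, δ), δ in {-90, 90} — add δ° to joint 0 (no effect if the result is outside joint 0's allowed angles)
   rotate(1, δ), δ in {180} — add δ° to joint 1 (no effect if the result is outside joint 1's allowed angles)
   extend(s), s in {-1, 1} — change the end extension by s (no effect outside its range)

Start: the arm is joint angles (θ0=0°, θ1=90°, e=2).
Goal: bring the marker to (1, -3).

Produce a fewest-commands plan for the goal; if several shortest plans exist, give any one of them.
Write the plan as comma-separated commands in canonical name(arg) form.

extend(-1), extend(-1), rotate(0, -90)

initial: joint angles (θ0=0°, θ1=90°, e=2)
t=1 extend(-1) ⇒ joint angles (θ0=0°, θ1=90°, e=1)
t=2 extend(-1) ⇒ joint angles (θ0=0°, θ1=90°, e=0)
t=3 rotate(0, -90) ⇒ joint angles (θ0=270°, θ1=90°, e=0)
shorter routes all fall short; 3 is best.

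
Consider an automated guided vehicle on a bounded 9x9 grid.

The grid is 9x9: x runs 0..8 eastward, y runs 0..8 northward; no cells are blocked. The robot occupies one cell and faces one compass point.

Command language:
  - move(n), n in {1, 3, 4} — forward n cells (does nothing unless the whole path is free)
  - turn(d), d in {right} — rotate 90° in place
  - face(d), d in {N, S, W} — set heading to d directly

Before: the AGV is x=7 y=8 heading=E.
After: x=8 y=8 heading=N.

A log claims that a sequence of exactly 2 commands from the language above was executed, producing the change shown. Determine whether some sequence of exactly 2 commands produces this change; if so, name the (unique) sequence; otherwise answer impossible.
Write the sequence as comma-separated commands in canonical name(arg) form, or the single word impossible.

key: position moved to (8,8) AND the heading swung to N — translation plus rotation needed
t0: x=7 y=8 heading=E
[1] after move(1): x=8 y=8 heading=E
[2] after face(N): x=8 y=8 heading=N
all 49 alternatives checked — unique.

move(1), face(N)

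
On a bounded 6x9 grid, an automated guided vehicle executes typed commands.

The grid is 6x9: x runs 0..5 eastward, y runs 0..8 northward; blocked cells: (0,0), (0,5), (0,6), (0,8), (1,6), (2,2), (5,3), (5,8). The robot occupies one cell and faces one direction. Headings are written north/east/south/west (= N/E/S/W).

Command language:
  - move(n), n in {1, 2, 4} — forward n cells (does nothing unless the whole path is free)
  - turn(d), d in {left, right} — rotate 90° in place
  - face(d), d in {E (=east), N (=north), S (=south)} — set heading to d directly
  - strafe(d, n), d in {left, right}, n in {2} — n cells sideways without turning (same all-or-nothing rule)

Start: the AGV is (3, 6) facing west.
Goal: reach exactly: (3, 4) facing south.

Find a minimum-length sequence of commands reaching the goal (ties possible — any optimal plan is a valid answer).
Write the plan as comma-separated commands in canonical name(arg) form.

strafe(left, 2), face(S)

start: (3, 6) facing west
[1] after strafe(left, 2): (3, 4) facing west
[2] after face(S): (3, 4) facing south
minimal: 2 command(s), checked below 2.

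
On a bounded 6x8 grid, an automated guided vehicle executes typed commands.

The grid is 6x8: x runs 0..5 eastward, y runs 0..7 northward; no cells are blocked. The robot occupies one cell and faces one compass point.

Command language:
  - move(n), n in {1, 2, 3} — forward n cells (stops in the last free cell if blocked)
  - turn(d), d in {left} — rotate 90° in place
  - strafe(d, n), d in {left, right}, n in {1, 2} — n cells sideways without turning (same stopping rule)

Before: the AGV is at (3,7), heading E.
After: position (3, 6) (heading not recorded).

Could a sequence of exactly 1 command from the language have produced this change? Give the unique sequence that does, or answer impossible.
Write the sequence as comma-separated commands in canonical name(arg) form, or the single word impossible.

begin: at (3,7), heading E
1. strafe(right, 1) → at (3,6), heading E
uniquely the one of 8 1-step routes that fits.

strafe(right, 1)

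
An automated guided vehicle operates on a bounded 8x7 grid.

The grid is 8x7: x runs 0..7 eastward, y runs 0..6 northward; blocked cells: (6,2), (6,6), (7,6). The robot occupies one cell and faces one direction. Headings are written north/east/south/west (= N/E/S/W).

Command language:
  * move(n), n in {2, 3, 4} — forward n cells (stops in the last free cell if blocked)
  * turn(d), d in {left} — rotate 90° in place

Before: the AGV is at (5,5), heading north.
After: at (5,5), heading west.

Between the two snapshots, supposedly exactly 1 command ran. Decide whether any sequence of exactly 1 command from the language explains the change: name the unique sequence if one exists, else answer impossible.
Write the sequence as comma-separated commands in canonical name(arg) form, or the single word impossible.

turn(left)

key: parked at (5,5) the whole time — nothing moves the robot
start: at (5,5), heading north
1. turn(left) → at (5,5), heading west
no other 1-command option fits: unique.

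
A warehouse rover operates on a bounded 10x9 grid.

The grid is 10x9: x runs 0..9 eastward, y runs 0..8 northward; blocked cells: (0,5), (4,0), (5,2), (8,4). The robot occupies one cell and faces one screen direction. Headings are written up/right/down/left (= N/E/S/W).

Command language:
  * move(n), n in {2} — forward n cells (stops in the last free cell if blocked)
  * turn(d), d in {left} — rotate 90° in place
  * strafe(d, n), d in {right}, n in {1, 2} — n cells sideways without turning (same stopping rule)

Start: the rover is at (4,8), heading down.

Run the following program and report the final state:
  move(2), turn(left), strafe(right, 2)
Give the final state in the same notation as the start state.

start: at (4,8), heading down
1. move(2) → at (4,6), heading down
2. turn(left) → at (4,6), heading right
3. strafe(right, 2) → at (4,4), heading right

at (4,4), heading right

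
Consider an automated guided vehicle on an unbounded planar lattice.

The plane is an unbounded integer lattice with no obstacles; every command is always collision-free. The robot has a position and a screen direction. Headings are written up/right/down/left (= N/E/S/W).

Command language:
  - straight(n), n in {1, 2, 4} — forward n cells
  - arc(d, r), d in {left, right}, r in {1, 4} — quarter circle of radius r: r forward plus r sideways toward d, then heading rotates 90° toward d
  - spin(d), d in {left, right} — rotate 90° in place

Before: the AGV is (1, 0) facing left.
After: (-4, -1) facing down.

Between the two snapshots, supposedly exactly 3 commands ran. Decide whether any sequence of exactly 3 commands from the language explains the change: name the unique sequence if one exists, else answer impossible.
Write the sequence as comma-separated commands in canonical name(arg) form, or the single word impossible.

straight(2), straight(2), arc(left, 1)

key: running arc(left, 1) before straight(2) would end elsewhere — order is forced
begin: (1, 0) facing left
t=1 straight(2) ⇒ (-1, 0) facing left
t=2 straight(2) ⇒ (-3, 0) facing left
t=3 arc(left, 1) ⇒ (-4, -1) facing down
all 729 alternatives checked — unique.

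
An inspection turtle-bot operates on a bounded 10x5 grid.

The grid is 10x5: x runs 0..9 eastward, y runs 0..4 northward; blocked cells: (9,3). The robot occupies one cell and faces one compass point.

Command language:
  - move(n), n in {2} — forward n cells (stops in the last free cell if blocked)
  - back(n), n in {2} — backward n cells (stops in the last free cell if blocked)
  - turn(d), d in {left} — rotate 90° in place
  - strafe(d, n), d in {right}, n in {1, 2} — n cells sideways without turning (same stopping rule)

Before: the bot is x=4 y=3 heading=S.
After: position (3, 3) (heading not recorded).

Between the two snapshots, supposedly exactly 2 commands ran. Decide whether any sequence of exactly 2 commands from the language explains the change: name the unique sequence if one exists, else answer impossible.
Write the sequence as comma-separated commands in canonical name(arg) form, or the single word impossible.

key: order matters: swapping strafe(right, 1) and turn(left) lands elsewhere
from: x=4 y=3 heading=S
t=1 strafe(right, 1) ⇒ x=3 y=3 heading=S
t=2 turn(left) ⇒ x=3 y=3 heading=E
uniquely the one of 25 2-step routes that fits.

strafe(right, 1), turn(left)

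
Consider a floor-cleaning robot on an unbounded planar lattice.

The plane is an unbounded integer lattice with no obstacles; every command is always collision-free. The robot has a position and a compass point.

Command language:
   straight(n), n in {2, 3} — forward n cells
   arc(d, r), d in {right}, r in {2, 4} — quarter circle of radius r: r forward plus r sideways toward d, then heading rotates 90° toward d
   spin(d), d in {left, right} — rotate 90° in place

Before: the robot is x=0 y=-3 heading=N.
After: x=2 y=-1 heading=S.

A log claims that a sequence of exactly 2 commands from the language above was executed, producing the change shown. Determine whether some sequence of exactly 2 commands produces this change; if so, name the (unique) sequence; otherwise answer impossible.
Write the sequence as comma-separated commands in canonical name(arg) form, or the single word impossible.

arc(right, 2), spin(right)

key: running spin(right) before arc(right, 2) would end elsewhere — order is forced
begin: x=0 y=-3 heading=N
[1] after arc(right, 2): x=2 y=-1 heading=E
[2] after spin(right): x=2 y=-1 heading=S
all 36 alternatives checked — unique.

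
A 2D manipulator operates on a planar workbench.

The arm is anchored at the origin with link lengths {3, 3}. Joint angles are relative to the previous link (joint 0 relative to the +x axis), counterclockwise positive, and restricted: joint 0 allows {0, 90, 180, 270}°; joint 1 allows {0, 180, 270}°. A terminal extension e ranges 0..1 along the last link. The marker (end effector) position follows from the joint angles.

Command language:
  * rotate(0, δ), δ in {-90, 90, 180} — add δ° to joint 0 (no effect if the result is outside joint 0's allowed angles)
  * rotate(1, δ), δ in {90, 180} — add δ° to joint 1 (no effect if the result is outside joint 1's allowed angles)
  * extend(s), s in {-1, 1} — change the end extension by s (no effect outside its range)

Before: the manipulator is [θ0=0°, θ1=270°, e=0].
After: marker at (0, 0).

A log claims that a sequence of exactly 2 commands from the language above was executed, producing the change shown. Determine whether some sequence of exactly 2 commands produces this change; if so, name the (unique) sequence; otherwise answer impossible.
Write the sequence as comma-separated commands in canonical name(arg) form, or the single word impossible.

key: running rotate(1, 180) before rotate(1, 90) would end elsewhere — order is forced
from: [θ0=0°, θ1=270°, e=0]
[1] after rotate(1, 90): [θ0=0°, θ1=0°, e=0]
[2] after rotate(1, 180): [θ0=0°, θ1=180°, e=0]
no rival 2-sequence matches.

rotate(1, 90), rotate(1, 180)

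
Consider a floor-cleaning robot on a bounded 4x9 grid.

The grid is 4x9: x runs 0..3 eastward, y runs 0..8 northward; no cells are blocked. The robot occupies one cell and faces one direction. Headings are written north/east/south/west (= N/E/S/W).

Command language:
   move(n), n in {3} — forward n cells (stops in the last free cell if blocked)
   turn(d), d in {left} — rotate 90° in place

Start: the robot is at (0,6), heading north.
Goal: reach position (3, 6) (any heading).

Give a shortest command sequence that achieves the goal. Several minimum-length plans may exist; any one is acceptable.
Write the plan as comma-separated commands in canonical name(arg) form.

turn(left), turn(left), turn(left), move(3)

start: at (0,6), heading north
t=1 turn(left) ⇒ at (0,6), heading west
t=2 turn(left) ⇒ at (0,6), heading south
t=3 turn(left) ⇒ at (0,6), heading east
t=4 move(3) ⇒ at (3,6), heading east
shorter routes all fall short; 4 is best.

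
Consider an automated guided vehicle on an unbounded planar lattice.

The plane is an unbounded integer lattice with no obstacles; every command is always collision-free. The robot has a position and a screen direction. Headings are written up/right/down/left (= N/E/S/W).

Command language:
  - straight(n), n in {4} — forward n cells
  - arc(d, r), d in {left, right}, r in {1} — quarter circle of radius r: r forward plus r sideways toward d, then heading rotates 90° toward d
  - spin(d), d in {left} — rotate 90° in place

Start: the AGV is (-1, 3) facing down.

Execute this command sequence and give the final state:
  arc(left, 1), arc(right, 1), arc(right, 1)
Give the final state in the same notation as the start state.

initial: (-1, 3) facing down
1. arc(left, 1) → (0, 2) facing right
2. arc(right, 1) → (1, 1) facing down
3. arc(right, 1) → (0, 0) facing left

(0, 0) facing left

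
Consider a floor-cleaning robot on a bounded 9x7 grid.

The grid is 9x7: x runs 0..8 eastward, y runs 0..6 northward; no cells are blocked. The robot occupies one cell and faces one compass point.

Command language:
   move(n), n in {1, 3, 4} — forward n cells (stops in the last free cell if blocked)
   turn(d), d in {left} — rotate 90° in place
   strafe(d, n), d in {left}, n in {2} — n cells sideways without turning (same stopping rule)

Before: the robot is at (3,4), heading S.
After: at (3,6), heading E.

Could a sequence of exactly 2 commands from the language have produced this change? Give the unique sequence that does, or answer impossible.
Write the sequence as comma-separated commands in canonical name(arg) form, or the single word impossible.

key: cell and facing (now E) both changed — the 2 commands mix motion and turning
begin: at (3,4), heading S
1. turn(left) → at (3,4), heading E
2. strafe(left, 2) → at (3,6), heading E
no other 2-command option fits: unique.

turn(left), strafe(left, 2)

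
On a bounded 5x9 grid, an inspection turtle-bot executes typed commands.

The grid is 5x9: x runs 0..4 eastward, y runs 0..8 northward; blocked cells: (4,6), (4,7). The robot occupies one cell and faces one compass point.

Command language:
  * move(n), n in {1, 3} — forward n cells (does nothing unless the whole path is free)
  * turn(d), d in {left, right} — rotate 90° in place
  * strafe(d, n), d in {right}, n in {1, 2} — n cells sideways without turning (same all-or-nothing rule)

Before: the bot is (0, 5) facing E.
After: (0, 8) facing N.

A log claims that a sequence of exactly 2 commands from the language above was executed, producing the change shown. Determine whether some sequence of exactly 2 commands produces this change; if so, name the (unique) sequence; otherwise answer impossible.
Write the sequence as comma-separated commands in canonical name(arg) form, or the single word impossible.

turn(left), move(3)

key: running move(3) before turn(left) would end elsewhere — order is forced
initial: (0, 5) facing E
[1] after turn(left): (0, 5) facing N
[2] after move(3): (0, 8) facing N
uniquely the one of 36 2-step routes that fits.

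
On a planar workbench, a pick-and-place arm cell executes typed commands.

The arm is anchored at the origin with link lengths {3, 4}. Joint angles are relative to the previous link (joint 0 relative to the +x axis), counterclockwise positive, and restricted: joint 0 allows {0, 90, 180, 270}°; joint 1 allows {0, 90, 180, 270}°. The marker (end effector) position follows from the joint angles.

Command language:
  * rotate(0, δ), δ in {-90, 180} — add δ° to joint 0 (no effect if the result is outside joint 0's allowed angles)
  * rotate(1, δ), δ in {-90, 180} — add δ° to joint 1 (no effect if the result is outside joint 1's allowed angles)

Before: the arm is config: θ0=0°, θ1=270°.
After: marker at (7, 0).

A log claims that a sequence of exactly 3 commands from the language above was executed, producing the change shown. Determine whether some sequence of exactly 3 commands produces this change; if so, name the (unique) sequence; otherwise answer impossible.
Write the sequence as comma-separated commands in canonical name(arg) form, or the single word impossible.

from: config: θ0=0°, θ1=270°
[1] after rotate(1, -90): config: θ0=0°, θ1=180°
[2] after rotate(1, -90): config: θ0=0°, θ1=90°
[3] after rotate(1, -90): config: θ0=0°, θ1=0°
no other 3-command option fits: unique.

rotate(1, -90), rotate(1, -90), rotate(1, -90)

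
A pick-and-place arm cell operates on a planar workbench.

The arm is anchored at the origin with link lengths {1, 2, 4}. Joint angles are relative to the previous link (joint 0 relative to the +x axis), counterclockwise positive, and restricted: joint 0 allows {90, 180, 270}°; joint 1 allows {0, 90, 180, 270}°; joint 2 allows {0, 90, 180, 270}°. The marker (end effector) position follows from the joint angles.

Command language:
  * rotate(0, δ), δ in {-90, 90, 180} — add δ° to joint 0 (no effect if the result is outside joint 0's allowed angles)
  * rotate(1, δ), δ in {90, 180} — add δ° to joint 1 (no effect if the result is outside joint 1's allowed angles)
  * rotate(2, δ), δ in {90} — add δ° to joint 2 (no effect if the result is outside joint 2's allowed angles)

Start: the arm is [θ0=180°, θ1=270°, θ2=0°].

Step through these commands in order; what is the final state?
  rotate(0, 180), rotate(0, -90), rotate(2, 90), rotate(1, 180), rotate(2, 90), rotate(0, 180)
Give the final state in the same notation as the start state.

begin: [θ0=180°, θ1=270°, θ2=0°]
[1] after rotate(0, 180): [θ0=180°, θ1=270°, θ2=0°]
[2] after rotate(0, -90): [θ0=90°, θ1=270°, θ2=0°]
[3] after rotate(2, 90): [θ0=90°, θ1=270°, θ2=90°]
[4] after rotate(1, 180): [θ0=90°, θ1=90°, θ2=90°]
[5] after rotate(2, 90): [θ0=90°, θ1=90°, θ2=180°]
[6] after rotate(0, 180): [θ0=270°, θ1=90°, θ2=180°]

[θ0=270°, θ1=90°, θ2=180°]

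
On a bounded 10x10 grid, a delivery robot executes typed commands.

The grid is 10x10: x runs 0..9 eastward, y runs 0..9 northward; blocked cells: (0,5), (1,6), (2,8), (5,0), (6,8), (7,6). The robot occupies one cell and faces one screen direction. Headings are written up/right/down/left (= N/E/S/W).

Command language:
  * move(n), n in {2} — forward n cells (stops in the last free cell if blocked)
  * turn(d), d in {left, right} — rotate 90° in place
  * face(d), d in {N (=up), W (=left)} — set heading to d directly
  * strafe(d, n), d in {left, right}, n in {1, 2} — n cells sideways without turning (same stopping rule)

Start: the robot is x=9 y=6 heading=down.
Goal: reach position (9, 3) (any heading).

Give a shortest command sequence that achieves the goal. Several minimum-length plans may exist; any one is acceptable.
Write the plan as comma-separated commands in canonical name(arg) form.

turn(left), strafe(right, 2), strafe(right, 1)

initial: x=9 y=6 heading=down
[1] after turn(left): x=9 y=6 heading=right
[2] after strafe(right, 2): x=9 y=4 heading=right
[3] after strafe(right, 1): x=9 y=3 heading=right
minimal: 3 command(s), checked below 3.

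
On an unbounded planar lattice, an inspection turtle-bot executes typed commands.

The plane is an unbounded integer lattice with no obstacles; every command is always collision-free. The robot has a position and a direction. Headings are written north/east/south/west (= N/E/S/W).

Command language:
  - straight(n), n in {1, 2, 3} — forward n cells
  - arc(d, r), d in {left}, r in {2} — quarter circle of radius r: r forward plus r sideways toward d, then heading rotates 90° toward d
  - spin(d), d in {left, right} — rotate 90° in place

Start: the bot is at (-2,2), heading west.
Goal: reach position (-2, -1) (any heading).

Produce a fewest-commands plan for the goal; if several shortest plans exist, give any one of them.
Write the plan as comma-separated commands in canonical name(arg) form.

t0: at (-2,2), heading west
t=1 spin(left) ⇒ at (-2,2), heading south
t=2 straight(3) ⇒ at (-2,-1), heading south
minimal: 2 command(s), checked below 2.

spin(left), straight(3)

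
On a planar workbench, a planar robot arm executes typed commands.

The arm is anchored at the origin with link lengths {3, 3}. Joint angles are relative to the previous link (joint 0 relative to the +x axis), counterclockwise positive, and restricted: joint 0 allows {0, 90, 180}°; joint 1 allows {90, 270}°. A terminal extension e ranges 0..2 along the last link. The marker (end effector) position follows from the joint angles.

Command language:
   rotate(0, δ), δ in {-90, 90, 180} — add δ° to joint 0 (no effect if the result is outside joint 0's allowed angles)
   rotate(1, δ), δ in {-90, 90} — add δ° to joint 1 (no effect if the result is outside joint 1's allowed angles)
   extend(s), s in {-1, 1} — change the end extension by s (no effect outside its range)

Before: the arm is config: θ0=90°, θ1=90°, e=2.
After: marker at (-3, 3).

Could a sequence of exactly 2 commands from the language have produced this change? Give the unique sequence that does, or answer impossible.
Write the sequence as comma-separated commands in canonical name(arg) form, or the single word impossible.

begin: config: θ0=90°, θ1=90°, e=2
t=1 extend(-1) ⇒ config: θ0=90°, θ1=90°, e=1
t=2 extend(-1) ⇒ config: θ0=90°, θ1=90°, e=0
no other 2-command option fits: unique.

extend(-1), extend(-1)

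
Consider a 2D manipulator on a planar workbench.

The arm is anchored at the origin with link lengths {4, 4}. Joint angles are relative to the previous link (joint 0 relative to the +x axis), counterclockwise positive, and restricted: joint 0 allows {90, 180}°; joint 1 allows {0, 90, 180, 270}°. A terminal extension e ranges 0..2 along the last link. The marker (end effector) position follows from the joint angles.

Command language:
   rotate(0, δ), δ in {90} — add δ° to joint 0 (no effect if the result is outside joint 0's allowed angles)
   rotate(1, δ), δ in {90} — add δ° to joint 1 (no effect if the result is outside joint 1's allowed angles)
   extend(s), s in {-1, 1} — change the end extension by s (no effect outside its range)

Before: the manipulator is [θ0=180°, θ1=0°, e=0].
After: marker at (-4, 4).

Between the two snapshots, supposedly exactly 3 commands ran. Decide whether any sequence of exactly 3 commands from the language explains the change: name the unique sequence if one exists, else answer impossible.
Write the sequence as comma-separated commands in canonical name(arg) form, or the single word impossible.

rotate(1, 90), rotate(1, 90), rotate(1, 90)

start: [θ0=180°, θ1=0°, e=0]
t=1 rotate(1, 90) ⇒ [θ0=180°, θ1=90°, e=0]
t=2 rotate(1, 90) ⇒ [θ0=180°, θ1=180°, e=0]
t=3 rotate(1, 90) ⇒ [θ0=180°, θ1=270°, e=0]
all 64 alternatives checked — unique.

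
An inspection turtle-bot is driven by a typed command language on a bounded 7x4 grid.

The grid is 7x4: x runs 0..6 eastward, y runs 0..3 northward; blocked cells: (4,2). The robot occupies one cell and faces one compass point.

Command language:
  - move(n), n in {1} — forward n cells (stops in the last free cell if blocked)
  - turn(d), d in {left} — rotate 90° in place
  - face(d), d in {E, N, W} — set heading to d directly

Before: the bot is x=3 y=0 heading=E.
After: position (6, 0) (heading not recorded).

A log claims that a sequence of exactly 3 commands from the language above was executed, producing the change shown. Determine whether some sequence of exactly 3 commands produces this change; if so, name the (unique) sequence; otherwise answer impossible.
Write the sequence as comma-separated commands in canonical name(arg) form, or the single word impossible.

move(1), move(1), move(1)

initial: x=3 y=0 heading=E
step 1 (move(1)): x=4 y=0 heading=E
step 2 (move(1)): x=5 y=0 heading=E
step 3 (move(1)): x=6 y=0 heading=E
uniquely the one of 125 3-step routes that fits.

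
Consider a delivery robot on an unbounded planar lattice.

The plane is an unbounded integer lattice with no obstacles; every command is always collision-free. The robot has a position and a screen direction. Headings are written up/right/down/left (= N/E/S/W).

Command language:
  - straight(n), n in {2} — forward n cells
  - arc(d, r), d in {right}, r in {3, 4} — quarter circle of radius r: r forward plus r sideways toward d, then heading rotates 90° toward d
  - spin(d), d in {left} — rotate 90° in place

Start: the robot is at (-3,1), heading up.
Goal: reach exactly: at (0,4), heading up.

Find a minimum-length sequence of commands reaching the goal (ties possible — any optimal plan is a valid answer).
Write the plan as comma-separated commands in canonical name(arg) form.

initial: at (-3,1), heading up
t=1 arc(right, 3) ⇒ at (0,4), heading right
t=2 spin(left) ⇒ at (0,4), heading up
shorter routes all fall short; 2 is best.

arc(right, 3), spin(left)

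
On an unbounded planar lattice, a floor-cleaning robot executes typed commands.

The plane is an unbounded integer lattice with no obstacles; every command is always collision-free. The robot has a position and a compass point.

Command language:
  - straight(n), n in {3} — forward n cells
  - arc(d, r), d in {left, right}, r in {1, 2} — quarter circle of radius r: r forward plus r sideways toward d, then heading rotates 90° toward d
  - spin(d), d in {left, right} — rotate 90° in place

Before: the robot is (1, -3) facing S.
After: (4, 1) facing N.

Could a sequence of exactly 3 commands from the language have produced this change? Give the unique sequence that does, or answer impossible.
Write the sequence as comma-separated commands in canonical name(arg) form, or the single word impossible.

key: cell and facing (now N) both changed — the 3 commands mix motion and turning
t0: (1, -3) facing S
1. arc(left, 1) → (2, -4) facing E
2. arc(left, 2) → (4, -2) facing N
3. straight(3) → (4, 1) facing N
uniquely the one of 343 3-step routes that fits.

arc(left, 1), arc(left, 2), straight(3)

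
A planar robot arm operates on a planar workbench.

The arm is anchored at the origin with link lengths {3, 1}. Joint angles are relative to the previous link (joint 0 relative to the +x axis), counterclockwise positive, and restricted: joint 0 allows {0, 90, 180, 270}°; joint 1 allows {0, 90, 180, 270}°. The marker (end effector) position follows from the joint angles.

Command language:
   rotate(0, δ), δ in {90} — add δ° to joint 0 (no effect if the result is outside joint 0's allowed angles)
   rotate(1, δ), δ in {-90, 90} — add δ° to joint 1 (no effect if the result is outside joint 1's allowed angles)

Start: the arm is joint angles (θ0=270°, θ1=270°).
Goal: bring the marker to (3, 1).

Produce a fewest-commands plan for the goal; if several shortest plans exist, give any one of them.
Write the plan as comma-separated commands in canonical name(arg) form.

start: joint angles (θ0=270°, θ1=270°)
t=1 rotate(0, 90) ⇒ joint angles (θ0=0°, θ1=270°)
t=2 rotate(1, 90) ⇒ joint angles (θ0=0°, θ1=0°)
t=3 rotate(1, 90) ⇒ joint angles (θ0=0°, θ1=90°)
no 2-step plan works, so 3 is optimal.

rotate(0, 90), rotate(1, 90), rotate(1, 90)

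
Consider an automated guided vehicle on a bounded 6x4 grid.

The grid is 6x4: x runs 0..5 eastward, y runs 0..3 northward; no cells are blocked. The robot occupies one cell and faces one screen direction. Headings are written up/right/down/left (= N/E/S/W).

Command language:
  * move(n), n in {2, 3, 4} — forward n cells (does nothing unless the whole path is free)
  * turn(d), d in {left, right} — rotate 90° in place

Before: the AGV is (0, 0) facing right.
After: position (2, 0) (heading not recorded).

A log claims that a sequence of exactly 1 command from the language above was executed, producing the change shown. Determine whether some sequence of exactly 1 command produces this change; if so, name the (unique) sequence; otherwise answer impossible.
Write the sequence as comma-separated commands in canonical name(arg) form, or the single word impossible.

move(2)

begin: (0, 0) facing right
t=1 move(2) ⇒ (2, 0) facing right
no other 1-command option fits: unique.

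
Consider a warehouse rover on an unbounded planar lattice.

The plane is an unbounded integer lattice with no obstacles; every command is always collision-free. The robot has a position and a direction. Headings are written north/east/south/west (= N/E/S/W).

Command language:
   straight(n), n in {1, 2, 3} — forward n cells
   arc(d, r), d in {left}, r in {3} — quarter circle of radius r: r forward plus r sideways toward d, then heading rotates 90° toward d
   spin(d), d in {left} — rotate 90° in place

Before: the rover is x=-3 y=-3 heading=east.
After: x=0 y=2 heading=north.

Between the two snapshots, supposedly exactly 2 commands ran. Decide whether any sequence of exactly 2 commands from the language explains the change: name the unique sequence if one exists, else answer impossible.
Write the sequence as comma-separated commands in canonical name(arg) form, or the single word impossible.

arc(left, 3), straight(2)

key: position moved to (0,2) AND the heading swung to N — translation plus rotation needed
start: x=-3 y=-3 heading=east
[1] after arc(left, 3): x=0 y=0 heading=north
[2] after straight(2): x=0 y=2 heading=north
no other 2-command option fits: unique.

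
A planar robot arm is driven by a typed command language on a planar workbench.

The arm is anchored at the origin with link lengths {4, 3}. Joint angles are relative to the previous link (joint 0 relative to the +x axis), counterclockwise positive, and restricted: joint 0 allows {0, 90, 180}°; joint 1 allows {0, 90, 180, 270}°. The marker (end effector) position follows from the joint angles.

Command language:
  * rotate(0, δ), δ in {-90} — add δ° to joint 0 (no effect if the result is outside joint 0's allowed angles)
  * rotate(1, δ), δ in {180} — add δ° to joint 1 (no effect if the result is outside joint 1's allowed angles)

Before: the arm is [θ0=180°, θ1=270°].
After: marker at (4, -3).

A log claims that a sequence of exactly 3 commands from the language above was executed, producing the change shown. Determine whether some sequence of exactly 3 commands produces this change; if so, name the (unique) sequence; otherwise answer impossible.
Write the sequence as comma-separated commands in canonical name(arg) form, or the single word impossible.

rotate(0, -90), rotate(0, -90), rotate(0, -90)

initial: [θ0=180°, θ1=270°]
step 1 (rotate(0, -90)): [θ0=90°, θ1=270°]
step 2 (rotate(0, -90)): [θ0=0°, θ1=270°]
step 3 (rotate(0, -90)): [θ0=0°, θ1=270°]
all 8 alternatives checked — unique.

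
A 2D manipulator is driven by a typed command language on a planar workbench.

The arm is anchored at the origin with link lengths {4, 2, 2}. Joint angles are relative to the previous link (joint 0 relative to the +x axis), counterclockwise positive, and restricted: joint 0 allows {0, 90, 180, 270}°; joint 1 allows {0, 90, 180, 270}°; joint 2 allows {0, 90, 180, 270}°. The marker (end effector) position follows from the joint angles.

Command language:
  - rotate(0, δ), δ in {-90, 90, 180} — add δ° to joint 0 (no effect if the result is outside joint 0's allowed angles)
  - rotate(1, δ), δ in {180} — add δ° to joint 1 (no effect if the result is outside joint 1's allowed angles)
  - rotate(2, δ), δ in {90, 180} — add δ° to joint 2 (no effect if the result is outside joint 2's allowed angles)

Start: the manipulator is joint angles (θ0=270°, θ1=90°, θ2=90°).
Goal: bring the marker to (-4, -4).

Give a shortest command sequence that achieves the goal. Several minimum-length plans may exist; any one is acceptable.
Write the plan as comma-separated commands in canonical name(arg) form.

from: joint angles (θ0=270°, θ1=90°, θ2=90°)
1. rotate(0, -90) → joint angles (θ0=180°, θ1=90°, θ2=90°)
2. rotate(2, 180) → joint angles (θ0=180°, θ1=90°, θ2=270°)
3. rotate(2, 90) → joint angles (θ0=180°, θ1=90°, θ2=0°)
minimal: 3 command(s), checked below 3.

rotate(0, -90), rotate(2, 180), rotate(2, 90)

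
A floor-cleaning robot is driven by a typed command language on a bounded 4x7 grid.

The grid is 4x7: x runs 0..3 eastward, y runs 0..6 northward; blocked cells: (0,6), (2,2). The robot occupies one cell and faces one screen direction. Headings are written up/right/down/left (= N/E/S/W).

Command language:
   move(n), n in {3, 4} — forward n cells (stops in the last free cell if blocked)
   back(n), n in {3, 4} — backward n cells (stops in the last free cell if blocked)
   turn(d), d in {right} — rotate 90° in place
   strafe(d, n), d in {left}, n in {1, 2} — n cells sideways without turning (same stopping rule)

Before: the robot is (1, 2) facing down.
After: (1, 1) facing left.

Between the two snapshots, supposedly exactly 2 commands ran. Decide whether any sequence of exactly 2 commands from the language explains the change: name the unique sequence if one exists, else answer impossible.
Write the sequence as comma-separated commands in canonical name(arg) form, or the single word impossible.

key: order matters: swapping turn(right) and strafe(left, 1) lands elsewhere
t0: (1, 2) facing down
t=1 turn(right) ⇒ (1, 2) facing left
t=2 strafe(left, 1) ⇒ (1, 1) facing left
no rival 2-sequence matches.

turn(right), strafe(left, 1)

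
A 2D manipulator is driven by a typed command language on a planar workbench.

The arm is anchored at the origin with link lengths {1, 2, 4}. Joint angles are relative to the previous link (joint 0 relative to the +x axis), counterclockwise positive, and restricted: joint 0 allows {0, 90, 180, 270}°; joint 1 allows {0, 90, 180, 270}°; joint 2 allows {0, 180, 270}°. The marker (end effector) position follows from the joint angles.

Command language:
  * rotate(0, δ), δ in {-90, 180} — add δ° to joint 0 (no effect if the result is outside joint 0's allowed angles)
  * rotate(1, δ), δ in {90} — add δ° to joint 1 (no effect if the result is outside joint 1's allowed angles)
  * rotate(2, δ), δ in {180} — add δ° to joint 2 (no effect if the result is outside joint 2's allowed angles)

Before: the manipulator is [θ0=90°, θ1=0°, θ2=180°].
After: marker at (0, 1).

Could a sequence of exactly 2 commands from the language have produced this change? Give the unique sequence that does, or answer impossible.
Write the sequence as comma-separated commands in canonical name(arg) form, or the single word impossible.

rotate(0, -90), rotate(0, -90)

from: [θ0=90°, θ1=0°, θ2=180°]
step 1 (rotate(0, -90)): [θ0=0°, θ1=0°, θ2=180°]
step 2 (rotate(0, -90)): [θ0=270°, θ1=0°, θ2=180°]
uniquely the one of 16 2-step routes that fits.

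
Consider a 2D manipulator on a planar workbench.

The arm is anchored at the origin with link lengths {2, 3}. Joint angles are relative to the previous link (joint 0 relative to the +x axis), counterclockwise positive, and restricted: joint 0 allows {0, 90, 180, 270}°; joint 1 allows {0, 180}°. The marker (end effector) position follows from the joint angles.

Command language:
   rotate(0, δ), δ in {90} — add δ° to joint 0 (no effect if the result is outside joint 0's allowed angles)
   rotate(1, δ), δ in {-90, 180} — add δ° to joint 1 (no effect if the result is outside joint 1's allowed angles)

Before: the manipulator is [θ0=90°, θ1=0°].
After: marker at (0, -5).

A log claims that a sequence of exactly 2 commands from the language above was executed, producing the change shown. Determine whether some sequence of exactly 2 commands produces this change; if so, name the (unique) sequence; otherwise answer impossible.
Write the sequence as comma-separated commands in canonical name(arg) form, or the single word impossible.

rotate(0, 90), rotate(0, 90)

initial: [θ0=90°, θ1=0°]
step 1 (rotate(0, 90)): [θ0=180°, θ1=0°]
step 2 (rotate(0, 90)): [θ0=270°, θ1=0°]
no rival 2-sequence matches.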